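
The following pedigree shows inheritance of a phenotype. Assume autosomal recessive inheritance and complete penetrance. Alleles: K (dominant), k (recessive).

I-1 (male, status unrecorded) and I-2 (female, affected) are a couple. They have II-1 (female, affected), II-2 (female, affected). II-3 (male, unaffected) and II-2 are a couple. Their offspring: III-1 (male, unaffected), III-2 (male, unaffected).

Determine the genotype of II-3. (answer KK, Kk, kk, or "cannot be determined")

cannot be determined

II-3's phenotype allows KK or Kk, and no parent or child forces a single allele at both positions; consistent genotype assignments exist with II-3 as KK or Kk.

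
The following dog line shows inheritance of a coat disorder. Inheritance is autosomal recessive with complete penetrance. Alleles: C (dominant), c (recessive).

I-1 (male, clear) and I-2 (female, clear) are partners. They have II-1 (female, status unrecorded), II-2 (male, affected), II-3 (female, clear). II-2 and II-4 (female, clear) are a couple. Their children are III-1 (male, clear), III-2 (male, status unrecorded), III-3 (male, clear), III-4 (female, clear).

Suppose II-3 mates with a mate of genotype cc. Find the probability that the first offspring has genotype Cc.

2/3

I-1 is clear so carries C and passed c to II-2 (cc), so I-1 is Cc.
I-2 is clear so carries C and passed c to II-2 (cc), so I-2 is Cc.
II-3 is a clear offspring of I-1 (Cc) × I-2 (Cc), whose cross gives 1/4 CC : 1/2 Cc : 1/4 cc; conditioning on being clear, II-3 is CC with probability 1/3, Cc with probability 2/3.
Summing over parental genotype combinations, P(offspring has genotype Cc) = 1/3·1 + 2/3·1/2 = 2/3.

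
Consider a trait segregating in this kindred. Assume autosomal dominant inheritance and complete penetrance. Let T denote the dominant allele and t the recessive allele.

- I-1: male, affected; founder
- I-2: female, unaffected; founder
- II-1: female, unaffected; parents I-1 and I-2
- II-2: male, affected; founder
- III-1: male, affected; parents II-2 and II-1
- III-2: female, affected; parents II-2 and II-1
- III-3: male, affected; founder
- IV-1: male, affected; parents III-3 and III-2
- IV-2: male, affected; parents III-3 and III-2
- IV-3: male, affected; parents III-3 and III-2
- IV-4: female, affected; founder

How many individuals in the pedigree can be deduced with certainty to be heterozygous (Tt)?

3

Obligate heterozygotes: I-1 is affected so carries T and passed t to II-1 (tt), so I-1 is Tt; III-1 is affected so carries T and received t from II-1 (tt), so III-1 is Tt; III-2 is affected so carries T and received t from II-1 (tt), so III-2 is Tt.
Every other individual is either homozygous by phenotype or has at least one consistent homozygous assignment, so the count is 3.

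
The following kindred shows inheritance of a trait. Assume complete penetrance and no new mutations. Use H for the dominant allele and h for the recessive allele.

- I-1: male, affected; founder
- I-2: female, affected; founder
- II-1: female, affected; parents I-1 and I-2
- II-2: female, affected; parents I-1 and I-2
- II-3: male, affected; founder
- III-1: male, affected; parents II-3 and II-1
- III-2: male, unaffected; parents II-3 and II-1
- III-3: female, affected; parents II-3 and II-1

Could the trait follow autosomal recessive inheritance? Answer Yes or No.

Under autosomal recessive, III-2 (unaffected, male) cannot arise from II-3 (affected) × II-1 (affected).

No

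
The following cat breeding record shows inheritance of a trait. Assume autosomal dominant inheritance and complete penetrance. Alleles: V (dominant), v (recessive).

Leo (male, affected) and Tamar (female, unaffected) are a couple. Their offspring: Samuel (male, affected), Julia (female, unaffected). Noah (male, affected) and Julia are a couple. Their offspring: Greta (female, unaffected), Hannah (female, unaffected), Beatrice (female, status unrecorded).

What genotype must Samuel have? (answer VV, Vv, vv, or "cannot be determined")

From phenotype alone, Samuel is VV or Vv.
Samuel is affected so carries V and received v from Tamar (vv), so Samuel is Vv.

Vv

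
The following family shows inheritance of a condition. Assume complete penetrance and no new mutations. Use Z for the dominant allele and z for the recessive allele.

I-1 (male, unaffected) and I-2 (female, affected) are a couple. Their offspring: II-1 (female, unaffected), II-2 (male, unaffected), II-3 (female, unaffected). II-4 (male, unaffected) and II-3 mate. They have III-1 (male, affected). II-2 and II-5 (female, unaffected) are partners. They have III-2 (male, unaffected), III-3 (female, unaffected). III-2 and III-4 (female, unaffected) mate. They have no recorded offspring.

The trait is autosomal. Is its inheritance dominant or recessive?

recessive

II-4 and II-3 are both unaffected yet have an affected child III-1. Under dominance, an affected child requires at least one affected parent, so the trait cannot be dominant.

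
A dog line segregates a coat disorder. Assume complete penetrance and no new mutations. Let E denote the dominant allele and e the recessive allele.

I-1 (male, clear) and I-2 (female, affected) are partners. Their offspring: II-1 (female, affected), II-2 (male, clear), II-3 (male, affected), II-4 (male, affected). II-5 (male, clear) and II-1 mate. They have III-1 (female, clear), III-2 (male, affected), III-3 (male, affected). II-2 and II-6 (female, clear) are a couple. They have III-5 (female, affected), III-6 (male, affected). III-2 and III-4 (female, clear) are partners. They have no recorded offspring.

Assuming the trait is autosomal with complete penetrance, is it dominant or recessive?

II-2 and II-6 are both clear yet have an affected child III-5. Under dominance, an affected child requires at least one affected parent, so the trait cannot be dominant.

recessive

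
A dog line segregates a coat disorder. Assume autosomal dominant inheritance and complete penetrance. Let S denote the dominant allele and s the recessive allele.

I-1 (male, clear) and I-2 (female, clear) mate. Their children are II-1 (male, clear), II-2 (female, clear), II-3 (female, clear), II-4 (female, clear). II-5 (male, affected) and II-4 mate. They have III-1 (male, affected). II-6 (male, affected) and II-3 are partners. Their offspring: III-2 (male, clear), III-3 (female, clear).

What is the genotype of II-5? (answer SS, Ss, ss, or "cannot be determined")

II-5's phenotype allows SS or Ss, and no parent or child forces a single allele at both positions; consistent genotype assignments exist with II-5 as SS or Ss.

cannot be determined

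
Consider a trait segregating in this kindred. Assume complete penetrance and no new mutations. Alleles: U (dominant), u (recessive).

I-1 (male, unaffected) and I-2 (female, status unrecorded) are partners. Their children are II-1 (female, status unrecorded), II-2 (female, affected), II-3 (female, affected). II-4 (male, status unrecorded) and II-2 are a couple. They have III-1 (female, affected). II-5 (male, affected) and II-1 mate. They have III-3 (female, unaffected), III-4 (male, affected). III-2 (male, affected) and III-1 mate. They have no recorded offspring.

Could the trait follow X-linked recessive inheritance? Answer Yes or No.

No

Under X-linked recessive, II-2 (affected, female) cannot arise from I-1 (unaffected) × I-2 (unrecorded).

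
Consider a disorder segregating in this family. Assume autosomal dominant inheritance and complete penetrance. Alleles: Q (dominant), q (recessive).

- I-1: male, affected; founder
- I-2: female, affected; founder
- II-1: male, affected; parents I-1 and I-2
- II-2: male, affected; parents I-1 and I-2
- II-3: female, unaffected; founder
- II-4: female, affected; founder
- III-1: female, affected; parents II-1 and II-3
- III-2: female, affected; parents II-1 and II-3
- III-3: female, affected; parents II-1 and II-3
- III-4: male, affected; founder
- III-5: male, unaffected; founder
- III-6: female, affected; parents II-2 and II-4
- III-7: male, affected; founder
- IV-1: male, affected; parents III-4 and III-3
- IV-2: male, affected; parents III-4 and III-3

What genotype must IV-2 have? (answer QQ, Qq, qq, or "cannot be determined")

IV-2's phenotype allows QQ or Qq, and no parent or child forces a single allele at both positions; consistent genotype assignments exist with IV-2 as QQ or Qq.

cannot be determined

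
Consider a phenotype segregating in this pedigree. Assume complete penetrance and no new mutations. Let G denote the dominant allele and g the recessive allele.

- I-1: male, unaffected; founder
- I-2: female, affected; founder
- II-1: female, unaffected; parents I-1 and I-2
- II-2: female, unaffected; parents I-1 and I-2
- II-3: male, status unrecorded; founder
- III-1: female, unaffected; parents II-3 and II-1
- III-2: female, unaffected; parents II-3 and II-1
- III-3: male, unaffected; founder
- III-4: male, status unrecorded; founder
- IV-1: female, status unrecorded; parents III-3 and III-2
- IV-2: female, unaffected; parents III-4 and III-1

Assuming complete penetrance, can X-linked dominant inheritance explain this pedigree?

Yes

A consistent assignment under X-linked dominant exists: I-1 X^g Y, I-2 X^G X^g, II-1 X^g X^g, II-2 X^g X^g, II-3 X^g Y, III-1 X^g X^g, III-2 X^g X^g, III-3 X^g Y, III-4 X^g Y, IV-1 X^g X^g, IV-2 X^g X^g.
In this assignment every recorded phenotype matches its genotype and every non-founder's genotype is obtainable from its parents' genotypes, so the pedigree is consistent.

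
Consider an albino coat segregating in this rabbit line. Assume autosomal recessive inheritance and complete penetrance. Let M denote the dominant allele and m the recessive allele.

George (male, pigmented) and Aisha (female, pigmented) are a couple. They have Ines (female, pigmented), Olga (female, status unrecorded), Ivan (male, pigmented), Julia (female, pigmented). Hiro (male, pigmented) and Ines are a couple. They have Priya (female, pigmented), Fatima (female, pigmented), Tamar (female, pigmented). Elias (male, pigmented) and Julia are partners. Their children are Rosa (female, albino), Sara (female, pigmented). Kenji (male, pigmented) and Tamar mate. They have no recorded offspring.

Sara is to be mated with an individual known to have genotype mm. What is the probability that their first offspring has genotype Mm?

Elias is pigmented so carries M and passed m to Rosa (mm), so Elias is Mm.
Julia is pigmented so carries M and passed m to Rosa (mm), so Julia is Mm.
Sara is a pigmented offspring of Elias (Mm) × Julia (Mm), whose cross gives 1/4 MM : 1/2 Mm : 1/4 mm; conditioning on being pigmented, Sara is MM with probability 1/3, Mm with probability 2/3.
Summing over parental genotype combinations, P(offspring has genotype Mm) = 1/3·1 + 2/3·1/2 = 2/3.

2/3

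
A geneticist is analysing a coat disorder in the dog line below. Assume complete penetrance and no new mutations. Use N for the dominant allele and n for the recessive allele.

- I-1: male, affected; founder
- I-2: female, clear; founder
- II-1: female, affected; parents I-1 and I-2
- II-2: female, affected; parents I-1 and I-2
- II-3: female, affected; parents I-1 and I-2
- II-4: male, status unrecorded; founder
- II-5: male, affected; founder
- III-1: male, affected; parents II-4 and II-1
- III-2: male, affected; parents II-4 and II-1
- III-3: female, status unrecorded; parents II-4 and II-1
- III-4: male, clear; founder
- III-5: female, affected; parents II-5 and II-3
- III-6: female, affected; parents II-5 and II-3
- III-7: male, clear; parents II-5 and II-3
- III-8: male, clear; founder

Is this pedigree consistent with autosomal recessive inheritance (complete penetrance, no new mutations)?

Under autosomal recessive, III-7 (clear, male) cannot arise from II-5 (affected) × II-3 (affected).

No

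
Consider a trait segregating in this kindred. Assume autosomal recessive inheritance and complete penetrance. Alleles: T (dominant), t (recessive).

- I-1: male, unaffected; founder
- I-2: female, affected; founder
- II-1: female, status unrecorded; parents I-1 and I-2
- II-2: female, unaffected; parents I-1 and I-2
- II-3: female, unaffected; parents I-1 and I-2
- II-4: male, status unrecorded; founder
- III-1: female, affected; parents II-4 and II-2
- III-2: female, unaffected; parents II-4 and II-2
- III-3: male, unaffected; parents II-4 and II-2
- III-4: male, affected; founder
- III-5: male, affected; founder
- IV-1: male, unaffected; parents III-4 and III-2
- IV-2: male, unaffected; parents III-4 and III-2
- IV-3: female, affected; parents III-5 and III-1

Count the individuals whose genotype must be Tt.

4

Obligate heterozygotes: II-2 is unaffected so carries T and received t from I-2 (tt), so II-2 is Tt; II-3 is unaffected so carries T and received t from I-2 (tt), so II-3 is Tt; IV-1 is unaffected so carries T and received t from III-4 (tt), so IV-1 is Tt; IV-2 is unaffected so carries T and received t from III-4 (tt), so IV-2 is Tt.
Every other individual is either homozygous by phenotype or has at least one consistent homozygous assignment, so the count is 4.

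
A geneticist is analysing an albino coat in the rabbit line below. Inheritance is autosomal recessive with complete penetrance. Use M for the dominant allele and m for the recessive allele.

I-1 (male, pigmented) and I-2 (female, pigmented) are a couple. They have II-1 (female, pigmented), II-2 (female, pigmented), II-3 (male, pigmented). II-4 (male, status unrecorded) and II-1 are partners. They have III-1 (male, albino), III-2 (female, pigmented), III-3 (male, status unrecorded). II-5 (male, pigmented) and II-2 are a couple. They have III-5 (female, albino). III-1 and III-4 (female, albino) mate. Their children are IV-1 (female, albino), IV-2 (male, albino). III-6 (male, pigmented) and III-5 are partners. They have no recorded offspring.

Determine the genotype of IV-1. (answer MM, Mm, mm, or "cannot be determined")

IV-1 is albino, so IV-1 is mm.

mm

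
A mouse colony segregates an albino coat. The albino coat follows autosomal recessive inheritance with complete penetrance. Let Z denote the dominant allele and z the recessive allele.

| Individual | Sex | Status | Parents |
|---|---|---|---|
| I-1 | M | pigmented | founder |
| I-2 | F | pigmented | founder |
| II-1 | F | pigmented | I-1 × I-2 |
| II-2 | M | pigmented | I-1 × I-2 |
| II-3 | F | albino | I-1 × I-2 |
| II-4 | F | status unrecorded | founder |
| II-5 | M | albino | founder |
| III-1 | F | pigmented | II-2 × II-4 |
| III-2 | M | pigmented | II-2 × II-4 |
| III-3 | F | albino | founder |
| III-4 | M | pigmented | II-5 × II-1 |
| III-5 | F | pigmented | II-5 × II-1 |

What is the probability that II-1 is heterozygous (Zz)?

1/3

I-1 is pigmented so carries Z and passed z to II-3 (zz), so I-1 is Zz.
I-2 is pigmented so carries Z and passed z to II-3 (zz), so I-2 is Zz.
Their cross gives offspring ratios 1/4 ZZ : 1/2 Zz : 1/4 zz. Conditioning on II-1 being pigmented, P(Zz) = 1/2 / 3/4 = 2/3 before taking II-1's own offspring into account.
II-5 is albino, so II-5 is zz.
Now use II-1's offspring. Probability of each recorded status — pigmented son III-4: 1/2 if II-1 is Zz, 1 if ZZ; pigmented daughter III-5: 1/2 if II-1 is Zz, 1 if ZZ.
Bayes: P(Zz) = 2/3·1/4 / (2/3·1/4 + 1/3·1) = 1/3.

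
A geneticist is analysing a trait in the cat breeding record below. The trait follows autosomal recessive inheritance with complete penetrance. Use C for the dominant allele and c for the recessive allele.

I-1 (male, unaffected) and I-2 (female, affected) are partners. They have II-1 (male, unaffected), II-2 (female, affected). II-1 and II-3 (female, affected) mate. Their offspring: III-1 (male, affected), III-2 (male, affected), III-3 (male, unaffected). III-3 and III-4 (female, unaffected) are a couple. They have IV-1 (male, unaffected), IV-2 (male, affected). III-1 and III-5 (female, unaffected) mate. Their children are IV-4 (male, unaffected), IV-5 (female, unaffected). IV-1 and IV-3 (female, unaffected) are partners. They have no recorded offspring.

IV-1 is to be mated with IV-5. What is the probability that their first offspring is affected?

III-3 is unaffected so carries C and received c from II-3 (cc), so III-3 is Cc.
III-4 is unaffected so carries C and passed c to IV-2 (cc), so III-4 is Cc.
IV-1 is an unaffected offspring of III-3 (Cc) × III-4 (Cc), whose cross gives 1/4 CC : 1/2 Cc : 1/4 cc; conditioning on being unaffected, IV-1 is CC with probability 1/3, Cc with probability 2/3.
IV-5 is unaffected so carries C and received c from III-1 (cc), so IV-5 is Cc.
Summing over parental genotype combinations, P(offspring is affected) = 2/3·1/4 = 1/6.

1/6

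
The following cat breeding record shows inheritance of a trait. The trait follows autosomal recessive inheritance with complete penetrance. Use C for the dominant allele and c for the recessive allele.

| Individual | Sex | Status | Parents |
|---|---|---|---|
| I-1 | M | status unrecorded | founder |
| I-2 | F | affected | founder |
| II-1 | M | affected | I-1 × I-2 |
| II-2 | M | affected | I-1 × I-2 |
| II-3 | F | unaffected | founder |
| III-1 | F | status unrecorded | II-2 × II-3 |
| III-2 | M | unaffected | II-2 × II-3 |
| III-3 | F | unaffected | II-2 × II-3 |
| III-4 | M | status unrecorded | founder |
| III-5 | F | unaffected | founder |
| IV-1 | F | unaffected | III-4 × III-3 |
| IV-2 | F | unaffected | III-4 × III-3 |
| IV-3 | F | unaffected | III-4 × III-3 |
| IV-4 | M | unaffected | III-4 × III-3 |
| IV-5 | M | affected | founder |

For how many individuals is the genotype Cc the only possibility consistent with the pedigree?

2

Obligate heterozygotes: III-2 is unaffected so carries C and received c from II-2 (cc), so III-2 is Cc; III-3 is unaffected so carries C and received c from II-2 (cc), so III-3 is Cc.
Every other individual is either homozygous by phenotype or has at least one consistent homozygous assignment, so the count is 2.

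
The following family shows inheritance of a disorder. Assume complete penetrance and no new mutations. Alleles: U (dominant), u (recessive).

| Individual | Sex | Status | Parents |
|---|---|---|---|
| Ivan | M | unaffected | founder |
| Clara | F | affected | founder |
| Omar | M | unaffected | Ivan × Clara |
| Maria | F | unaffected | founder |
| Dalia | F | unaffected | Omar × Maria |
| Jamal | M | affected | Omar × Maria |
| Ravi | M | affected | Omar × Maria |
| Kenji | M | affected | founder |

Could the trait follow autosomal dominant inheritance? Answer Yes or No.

No

Under autosomal dominant, Jamal (affected, male) cannot arise from Omar (unaffected) × Maria (unaffected).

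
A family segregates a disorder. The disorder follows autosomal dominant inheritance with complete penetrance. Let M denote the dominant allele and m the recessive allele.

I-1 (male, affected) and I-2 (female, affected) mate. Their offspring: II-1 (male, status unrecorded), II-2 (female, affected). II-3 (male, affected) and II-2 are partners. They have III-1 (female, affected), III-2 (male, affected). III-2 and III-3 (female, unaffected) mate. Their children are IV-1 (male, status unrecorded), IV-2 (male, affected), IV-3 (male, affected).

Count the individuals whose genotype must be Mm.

Obligate heterozygotes: IV-2 is affected so carries M and received m from III-3 (mm), so IV-2 is Mm; IV-3 is affected so carries M and received m from III-3 (mm), so IV-3 is Mm.
Every other individual is either homozygous by phenotype or has at least one consistent homozygous assignment, so the count is 2.

2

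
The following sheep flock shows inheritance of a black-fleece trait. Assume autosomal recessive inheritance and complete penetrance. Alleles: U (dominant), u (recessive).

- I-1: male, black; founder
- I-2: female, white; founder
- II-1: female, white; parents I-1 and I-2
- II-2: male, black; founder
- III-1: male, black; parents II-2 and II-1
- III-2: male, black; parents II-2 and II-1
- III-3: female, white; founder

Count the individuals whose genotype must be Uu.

Obligate heterozygotes: II-1 is white so carries U and received u from I-1 (uu), so II-1 is Uu.
Every other individual is either homozygous by phenotype or has at least one consistent homozygous assignment, so the count is 1.

1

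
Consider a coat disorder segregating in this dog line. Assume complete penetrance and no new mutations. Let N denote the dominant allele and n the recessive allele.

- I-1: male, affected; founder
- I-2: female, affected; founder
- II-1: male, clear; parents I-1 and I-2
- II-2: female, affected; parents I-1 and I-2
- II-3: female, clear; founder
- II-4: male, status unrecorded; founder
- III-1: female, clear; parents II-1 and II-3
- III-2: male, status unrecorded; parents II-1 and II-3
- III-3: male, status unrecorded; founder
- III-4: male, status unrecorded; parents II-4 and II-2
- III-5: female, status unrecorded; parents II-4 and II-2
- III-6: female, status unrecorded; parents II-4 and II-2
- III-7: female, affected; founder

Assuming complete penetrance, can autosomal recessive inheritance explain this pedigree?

Under autosomal recessive, II-1 (clear, male) cannot arise from I-1 (affected) × I-2 (affected).

No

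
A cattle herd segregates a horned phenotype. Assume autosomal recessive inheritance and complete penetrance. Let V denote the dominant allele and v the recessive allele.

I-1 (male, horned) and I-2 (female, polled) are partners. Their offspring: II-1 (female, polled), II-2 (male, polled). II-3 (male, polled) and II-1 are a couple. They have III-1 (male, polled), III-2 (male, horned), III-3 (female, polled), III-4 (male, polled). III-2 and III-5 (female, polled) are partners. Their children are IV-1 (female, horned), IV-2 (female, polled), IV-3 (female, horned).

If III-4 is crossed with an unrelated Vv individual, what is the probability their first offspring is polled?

5/6

II-3 is polled so carries V and passed v to III-2 (vv), so II-3 is Vv.
II-1 is polled so carries V and received v from I-1 (vv), so II-1 is Vv.
III-4 is a polled offspring of II-3 (Vv) × II-1 (Vv), whose cross gives 1/4 VV : 1/2 Vv : 1/4 vv; conditioning on being polled, III-4 is VV with probability 1/3, Vv with probability 2/3.
Summing over parental genotype combinations, P(offspring is polled) = 1/3·1 + 2/3·3/4 = 5/6.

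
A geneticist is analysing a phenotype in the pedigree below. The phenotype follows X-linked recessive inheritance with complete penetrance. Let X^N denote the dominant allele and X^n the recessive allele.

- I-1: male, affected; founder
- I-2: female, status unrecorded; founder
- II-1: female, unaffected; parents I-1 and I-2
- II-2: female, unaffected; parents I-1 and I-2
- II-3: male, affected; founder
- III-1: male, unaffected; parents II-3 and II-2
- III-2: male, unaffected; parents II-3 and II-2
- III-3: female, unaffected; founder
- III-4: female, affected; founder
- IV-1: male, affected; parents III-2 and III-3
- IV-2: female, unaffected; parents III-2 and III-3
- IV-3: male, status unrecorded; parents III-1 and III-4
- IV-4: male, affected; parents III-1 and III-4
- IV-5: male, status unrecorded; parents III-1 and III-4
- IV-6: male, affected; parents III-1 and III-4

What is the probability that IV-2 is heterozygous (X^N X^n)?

III-2 is unaffected, so III-2 is X^N Y.
III-3 is unaffected so carries N and passed n to IV-1 (X^n Y), so III-3 is X^N X^n.
Their cross gives offspring ratios 1/2 X^N X^N : 1/2 X^N X^n. Conditioning on IV-2 being unaffected, P(X^N X^n) = 1/2 / 1 = 1/2.

1/2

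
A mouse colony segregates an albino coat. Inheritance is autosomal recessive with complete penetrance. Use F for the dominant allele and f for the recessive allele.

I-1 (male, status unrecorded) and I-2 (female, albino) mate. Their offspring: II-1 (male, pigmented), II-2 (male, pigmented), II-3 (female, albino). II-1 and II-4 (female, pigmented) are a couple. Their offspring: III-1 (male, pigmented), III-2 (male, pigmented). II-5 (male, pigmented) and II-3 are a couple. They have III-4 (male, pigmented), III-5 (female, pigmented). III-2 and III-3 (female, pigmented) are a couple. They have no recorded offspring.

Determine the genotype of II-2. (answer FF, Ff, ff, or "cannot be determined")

Ff

From phenotype alone, II-2 is FF or Ff.
II-2 is pigmented so carries F and received f from I-2 (ff), so II-2 is Ff.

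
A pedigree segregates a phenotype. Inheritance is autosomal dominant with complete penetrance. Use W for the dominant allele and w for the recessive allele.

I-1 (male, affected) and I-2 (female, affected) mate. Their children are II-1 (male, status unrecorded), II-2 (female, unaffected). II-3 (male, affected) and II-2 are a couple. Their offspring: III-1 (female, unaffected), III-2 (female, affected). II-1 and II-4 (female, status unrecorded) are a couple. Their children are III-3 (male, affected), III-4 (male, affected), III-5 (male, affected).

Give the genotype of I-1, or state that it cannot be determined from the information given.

From phenotype alone, I-1 is WW or Ww.
I-1 is affected so carries W and passed w to II-2 (ww), so I-1 is Ww.

Ww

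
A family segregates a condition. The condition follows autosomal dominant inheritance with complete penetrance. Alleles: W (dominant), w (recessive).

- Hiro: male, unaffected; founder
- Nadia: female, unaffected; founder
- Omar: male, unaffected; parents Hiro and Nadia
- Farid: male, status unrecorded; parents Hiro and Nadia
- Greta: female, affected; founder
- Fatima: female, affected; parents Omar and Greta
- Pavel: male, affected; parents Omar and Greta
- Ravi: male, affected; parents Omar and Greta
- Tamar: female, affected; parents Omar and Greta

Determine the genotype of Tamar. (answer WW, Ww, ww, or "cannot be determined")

From phenotype alone, Tamar is WW or Ww.
Tamar is affected so carries W and received w from Omar (ww), so Tamar is Ww.

Ww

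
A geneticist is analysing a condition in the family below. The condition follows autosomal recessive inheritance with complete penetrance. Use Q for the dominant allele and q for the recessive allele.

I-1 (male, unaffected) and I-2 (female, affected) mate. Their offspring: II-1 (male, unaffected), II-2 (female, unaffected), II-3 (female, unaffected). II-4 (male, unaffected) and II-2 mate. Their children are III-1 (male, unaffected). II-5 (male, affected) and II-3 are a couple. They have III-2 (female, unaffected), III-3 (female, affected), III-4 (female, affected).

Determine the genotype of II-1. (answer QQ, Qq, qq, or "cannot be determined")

From phenotype alone, II-1 is QQ or Qq.
II-1 is unaffected so carries Q and received q from I-2 (qq), so II-1 is Qq.

Qq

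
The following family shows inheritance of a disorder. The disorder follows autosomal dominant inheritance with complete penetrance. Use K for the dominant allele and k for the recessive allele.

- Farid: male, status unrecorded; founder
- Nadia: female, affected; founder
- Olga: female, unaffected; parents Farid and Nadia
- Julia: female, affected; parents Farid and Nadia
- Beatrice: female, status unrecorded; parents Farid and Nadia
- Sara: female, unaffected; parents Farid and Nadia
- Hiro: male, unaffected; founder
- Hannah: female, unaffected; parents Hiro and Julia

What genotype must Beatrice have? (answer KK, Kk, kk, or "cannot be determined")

Beatrice's phenotype is unrecorded, and no parent or child forces a single allele at both positions; consistent genotype assignments exist with Beatrice as KK or Kk or kk.

cannot be determined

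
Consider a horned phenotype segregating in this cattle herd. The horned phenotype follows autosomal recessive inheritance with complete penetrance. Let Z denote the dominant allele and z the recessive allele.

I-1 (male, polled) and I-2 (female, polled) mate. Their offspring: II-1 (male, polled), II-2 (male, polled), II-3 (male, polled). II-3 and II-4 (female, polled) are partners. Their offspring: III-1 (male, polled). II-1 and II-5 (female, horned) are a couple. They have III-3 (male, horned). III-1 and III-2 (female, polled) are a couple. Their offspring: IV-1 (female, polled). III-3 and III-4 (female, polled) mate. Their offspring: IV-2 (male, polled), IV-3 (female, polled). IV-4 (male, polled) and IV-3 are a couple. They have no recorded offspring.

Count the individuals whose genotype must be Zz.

3

Obligate heterozygotes: II-1 is polled so carries Z and passed z to III-3 (zz), so II-1 is Zz; IV-2 is polled so carries Z and received z from III-3 (zz), so IV-2 is Zz; IV-3 is polled so carries Z and received z from III-3 (zz), so IV-3 is Zz.
Every other individual is either homozygous by phenotype or has at least one consistent homozygous assignment, so the count is 3.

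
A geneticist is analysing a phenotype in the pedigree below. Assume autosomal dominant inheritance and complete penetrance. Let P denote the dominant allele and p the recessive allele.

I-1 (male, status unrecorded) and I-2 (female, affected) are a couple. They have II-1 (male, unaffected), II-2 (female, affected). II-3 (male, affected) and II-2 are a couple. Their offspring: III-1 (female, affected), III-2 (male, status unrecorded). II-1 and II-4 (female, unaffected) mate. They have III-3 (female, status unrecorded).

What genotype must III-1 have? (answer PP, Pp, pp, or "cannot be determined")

III-1's phenotype allows PP or Pp, and no parent or child forces a single allele at both positions; consistent genotype assignments exist with III-1 as PP or Pp.

cannot be determined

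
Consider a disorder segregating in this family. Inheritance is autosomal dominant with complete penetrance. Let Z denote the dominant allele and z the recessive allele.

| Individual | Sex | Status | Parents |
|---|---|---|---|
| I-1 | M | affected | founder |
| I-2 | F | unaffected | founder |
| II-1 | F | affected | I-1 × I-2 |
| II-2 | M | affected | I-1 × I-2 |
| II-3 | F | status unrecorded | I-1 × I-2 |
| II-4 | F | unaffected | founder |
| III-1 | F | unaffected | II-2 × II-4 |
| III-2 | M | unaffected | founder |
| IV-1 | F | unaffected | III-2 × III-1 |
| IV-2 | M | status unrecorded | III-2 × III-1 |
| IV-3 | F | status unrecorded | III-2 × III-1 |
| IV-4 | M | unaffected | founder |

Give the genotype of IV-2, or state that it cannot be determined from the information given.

From phenotype alone, IV-2 is ZZ or Zz or zz.
IV-2 received z from III-2 (zz) and received z from III-1 (zz), so IV-2 is zz.

zz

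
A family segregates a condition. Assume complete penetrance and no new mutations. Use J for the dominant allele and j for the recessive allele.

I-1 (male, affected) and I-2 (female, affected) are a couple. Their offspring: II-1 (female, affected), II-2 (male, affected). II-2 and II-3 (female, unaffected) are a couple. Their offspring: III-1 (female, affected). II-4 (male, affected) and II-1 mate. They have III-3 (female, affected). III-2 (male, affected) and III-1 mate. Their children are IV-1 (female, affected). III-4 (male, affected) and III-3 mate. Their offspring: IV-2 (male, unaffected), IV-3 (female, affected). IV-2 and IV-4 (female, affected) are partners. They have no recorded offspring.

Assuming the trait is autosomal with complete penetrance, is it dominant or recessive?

dominant

III-4 and III-3 are both affected yet have an unaffected child IV-2. Under a recessive model two affected parents are homozygous and every child would be affected, so the trait cannot be recessive.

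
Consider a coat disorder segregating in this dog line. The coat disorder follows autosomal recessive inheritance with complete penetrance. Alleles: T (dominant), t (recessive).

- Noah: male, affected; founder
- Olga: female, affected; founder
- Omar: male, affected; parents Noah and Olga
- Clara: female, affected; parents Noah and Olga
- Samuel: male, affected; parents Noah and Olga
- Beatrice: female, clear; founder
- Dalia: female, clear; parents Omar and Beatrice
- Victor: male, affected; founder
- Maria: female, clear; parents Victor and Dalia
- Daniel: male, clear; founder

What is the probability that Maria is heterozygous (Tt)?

1

Maria is clear so carries T and received t from Victor (tt), so Maria is Tt, giving P(Tt) = 1.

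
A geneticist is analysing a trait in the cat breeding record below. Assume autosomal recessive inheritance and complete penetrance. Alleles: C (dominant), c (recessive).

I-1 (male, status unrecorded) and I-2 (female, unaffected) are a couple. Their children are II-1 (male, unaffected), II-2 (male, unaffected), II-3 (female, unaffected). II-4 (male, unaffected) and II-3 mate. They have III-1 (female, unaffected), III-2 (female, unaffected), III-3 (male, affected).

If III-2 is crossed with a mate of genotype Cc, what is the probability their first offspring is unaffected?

II-4 is unaffected so carries C and passed c to III-3 (cc), so II-4 is Cc.
II-3 is unaffected so carries C and passed c to III-3 (cc), so II-3 is Cc.
III-2 is an unaffected offspring of II-4 (Cc) × II-3 (Cc), whose cross gives 1/4 CC : 1/2 Cc : 1/4 cc; conditioning on being unaffected, III-2 is CC with probability 1/3, Cc with probability 2/3.
Summing over parental genotype combinations, P(offspring is unaffected) = 1/3·1 + 2/3·3/4 = 5/6.

5/6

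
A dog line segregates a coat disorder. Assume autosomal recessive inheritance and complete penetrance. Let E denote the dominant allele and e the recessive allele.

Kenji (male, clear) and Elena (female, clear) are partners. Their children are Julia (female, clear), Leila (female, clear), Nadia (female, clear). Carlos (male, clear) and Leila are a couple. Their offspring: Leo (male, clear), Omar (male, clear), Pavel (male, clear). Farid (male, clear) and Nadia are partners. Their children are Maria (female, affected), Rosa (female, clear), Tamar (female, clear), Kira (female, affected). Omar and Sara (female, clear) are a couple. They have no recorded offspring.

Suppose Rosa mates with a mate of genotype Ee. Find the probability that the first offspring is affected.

1/6

Farid is clear so carries E and passed e to Maria (ee), so Farid is Ee.
Nadia is clear so carries E and passed e to Maria (ee), so Nadia is Ee.
Rosa is a clear offspring of Farid (Ee) × Nadia (Ee), whose cross gives 1/4 EE : 1/2 Ee : 1/4 ee; conditioning on being clear, Rosa is EE with probability 1/3, Ee with probability 2/3.
Summing over parental genotype combinations, P(offspring is affected) = 2/3·1/4 = 1/6.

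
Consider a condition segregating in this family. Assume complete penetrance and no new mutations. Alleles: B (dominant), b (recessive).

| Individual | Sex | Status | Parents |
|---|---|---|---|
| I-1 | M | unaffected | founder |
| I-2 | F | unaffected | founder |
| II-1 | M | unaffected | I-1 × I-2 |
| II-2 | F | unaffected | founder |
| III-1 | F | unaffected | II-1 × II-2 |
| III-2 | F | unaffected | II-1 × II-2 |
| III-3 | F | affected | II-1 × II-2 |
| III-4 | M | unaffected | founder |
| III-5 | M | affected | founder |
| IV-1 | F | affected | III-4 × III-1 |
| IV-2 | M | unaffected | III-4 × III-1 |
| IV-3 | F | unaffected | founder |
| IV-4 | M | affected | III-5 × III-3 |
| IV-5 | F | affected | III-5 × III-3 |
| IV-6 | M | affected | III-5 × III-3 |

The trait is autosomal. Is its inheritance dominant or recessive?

recessive

II-1 and II-2 are both unaffected yet have an affected child III-3. Under dominance, an affected child requires at least one affected parent, so the trait cannot be dominant.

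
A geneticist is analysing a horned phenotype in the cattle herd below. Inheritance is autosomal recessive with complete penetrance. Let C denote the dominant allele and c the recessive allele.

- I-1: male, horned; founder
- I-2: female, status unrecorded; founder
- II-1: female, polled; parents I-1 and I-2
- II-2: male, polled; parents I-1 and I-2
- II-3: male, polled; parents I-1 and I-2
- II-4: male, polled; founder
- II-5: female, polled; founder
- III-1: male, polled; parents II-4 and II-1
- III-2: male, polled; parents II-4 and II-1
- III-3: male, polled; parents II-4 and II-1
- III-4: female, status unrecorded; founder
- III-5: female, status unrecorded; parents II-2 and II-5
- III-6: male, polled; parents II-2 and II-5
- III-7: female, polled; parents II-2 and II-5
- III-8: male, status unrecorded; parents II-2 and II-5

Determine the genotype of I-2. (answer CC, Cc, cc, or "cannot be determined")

cannot be determined

I-2's phenotype is unrecorded, and no parent or child forces a single allele at both positions; consistent genotype assignments exist with I-2 as CC or Cc.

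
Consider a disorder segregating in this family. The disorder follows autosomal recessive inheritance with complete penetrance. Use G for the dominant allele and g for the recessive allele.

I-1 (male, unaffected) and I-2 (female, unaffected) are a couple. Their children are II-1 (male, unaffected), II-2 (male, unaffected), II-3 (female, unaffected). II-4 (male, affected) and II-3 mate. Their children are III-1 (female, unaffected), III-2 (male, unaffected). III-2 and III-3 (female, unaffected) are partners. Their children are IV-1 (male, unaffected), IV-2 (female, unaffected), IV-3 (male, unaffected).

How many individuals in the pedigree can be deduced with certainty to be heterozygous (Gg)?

Obligate heterozygotes: III-1 is unaffected so carries G and received g from II-4 (gg), so III-1 is Gg; III-2 is unaffected so carries G and received g from II-4 (gg), so III-2 is Gg.
Every other individual is either homozygous by phenotype or has at least one consistent homozygous assignment, so the count is 2.

2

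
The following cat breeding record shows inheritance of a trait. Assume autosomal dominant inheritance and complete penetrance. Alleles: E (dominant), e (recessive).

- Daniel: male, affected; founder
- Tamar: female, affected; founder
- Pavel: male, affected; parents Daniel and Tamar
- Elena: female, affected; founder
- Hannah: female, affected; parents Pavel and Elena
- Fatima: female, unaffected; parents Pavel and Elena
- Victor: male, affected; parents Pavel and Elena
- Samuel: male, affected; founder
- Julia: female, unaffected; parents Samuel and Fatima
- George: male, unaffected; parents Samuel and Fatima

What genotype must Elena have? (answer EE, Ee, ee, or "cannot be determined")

From phenotype alone, Elena is EE or Ee.
Elena is affected so carries E and passed e to Fatima (ee), so Elena is Ee.

Ee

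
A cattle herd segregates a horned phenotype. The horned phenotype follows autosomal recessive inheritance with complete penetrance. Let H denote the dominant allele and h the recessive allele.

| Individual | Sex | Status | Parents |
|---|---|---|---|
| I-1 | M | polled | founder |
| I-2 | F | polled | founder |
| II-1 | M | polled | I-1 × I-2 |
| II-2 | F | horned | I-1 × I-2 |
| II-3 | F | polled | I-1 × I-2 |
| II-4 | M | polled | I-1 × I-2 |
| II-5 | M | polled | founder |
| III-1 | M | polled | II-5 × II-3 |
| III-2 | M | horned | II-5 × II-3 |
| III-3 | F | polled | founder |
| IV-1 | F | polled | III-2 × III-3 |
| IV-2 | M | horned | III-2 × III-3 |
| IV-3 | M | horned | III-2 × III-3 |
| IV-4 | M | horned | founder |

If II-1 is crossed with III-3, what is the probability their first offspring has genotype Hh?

I-1 is polled so carries H and passed h to II-2 (hh), so I-1 is Hh.
I-2 is polled so carries H and passed h to II-2 (hh), so I-2 is Hh.
II-1 is a polled offspring of I-1 (Hh) × I-2 (Hh), whose cross gives 1/4 HH : 1/2 Hh : 1/4 hh; conditioning on being polled, II-1 is HH with probability 1/3, Hh with probability 2/3.
III-3 is polled so carries H and passed h to IV-2 (hh), so III-3 is Hh.
Summing over parental genotype combinations, P(offspring has genotype Hh) = 1/3·1/2 + 2/3·1/2 = 1/2.

1/2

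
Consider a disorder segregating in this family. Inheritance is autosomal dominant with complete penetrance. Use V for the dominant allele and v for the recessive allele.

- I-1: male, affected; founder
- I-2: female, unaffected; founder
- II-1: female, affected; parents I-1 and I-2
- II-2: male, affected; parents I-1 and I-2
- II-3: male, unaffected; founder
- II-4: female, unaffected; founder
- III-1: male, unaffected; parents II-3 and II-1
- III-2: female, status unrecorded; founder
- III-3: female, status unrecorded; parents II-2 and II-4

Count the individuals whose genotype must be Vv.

Obligate heterozygotes: II-1 is affected so carries V and received v from I-2 (vv), so II-1 is Vv; II-2 is affected so carries V and received v from I-2 (vv), so II-2 is Vv.
Every other individual is either homozygous by phenotype or has at least one consistent homozygous assignment, so the count is 2.

2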